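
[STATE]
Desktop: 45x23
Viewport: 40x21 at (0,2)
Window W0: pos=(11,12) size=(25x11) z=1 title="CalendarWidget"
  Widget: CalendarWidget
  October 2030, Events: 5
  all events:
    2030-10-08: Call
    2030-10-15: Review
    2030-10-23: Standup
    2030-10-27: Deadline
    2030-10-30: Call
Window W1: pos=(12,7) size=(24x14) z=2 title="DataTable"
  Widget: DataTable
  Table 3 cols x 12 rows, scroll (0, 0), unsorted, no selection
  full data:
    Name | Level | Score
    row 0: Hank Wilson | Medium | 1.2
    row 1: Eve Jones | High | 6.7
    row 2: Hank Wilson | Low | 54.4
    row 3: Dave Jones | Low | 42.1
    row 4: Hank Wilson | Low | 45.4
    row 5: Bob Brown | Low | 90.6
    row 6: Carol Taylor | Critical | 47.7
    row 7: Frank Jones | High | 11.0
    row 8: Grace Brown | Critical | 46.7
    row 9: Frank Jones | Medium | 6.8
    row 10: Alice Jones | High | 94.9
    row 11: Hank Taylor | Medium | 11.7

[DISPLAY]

                                        
                                        
                                        
                                        
                                        
            ┏━━━━━━━━━━━━━━━━━━━━━━┓    
            ┃ DataTable            ┃    
            ┠──────────────────────┨    
            ┃Name        │Level   │┃    
            ┃────────────┼────────┼┃    
           ┏┃Hank Wilson │Medium  │┃    
           ┃┃Eve Jones   │High    │┃    
           ┠┃Hank Wilson │Low     │┃    
           ┃┃Dave Jones  │Low     │┃    
           ┃┃Hank Wilson │Low     │┃    
           ┃┃Bob Brown   │Low     │┃    
           ┃┃Carol Taylor│Critical│┃    
           ┃┃Frank Jones │High    │┃    
           ┃┗━━━━━━━━━━━━━━━━━━━━━━┛    
           ┃28 29 30* 31           ┃    
           ┗━━━━━━━━━━━━━━━━━━━━━━━┛    


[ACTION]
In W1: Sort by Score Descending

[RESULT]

                                        
                                        
                                        
                                        
                                        
            ┏━━━━━━━━━━━━━━━━━━━━━━┓    
            ┃ DataTable            ┃    
            ┠──────────────────────┨    
            ┃Name        │Level   │┃    
            ┃────────────┼────────┼┃    
           ┏┃Alice Jones │High    │┃    
           ┃┃Bob Brown   │Low     │┃    
           ┠┃Hank Wilson │Low     │┃    
           ┃┃Carol Taylor│Critical│┃    
           ┃┃Grace Brown │Critical│┃    
           ┃┃Hank Wilson │Low     │┃    
           ┃┃Dave Jones  │Low     │┃    
           ┃┃Hank Taylor │Medium  │┃    
           ┃┗━━━━━━━━━━━━━━━━━━━━━━┛    
           ┃28 29 30* 31           ┃    
           ┗━━━━━━━━━━━━━━━━━━━━━━━┛    


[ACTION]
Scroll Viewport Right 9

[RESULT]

                                        
                                        
                                        
                                        
                                        
       ┏━━━━━━━━━━━━━━━━━━━━━━┓         
       ┃ DataTable            ┃         
       ┠──────────────────────┨         
       ┃Name        │Level   │┃         
       ┃────────────┼────────┼┃         
      ┏┃Alice Jones │High    │┃         
      ┃┃Bob Brown   │Low     │┃         
      ┠┃Hank Wilson │Low     │┃         
      ┃┃Carol Taylor│Critical│┃         
      ┃┃Grace Brown │Critical│┃         
      ┃┃Hank Wilson │Low     │┃         
      ┃┃Dave Jones  │Low     │┃         
      ┃┃Hank Taylor │Medium  │┃         
      ┃┗━━━━━━━━━━━━━━━━━━━━━━┛         
      ┃28 29 30* 31           ┃         
      ┗━━━━━━━━━━━━━━━━━━━━━━━┛         


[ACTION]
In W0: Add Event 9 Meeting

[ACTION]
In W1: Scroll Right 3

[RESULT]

                                        
                                        
                                        
                                        
                                        
       ┏━━━━━━━━━━━━━━━━━━━━━━┓         
       ┃ DataTable            ┃         
       ┠──────────────────────┨         
       ┃e        │Level   │Sco┃         
       ┃─────────┼────────┼───┃         
      ┏┃ce Jones │High    │94.┃         
      ┃┃ Brown   │Low     │90.┃         
      ┠┃k Wilson │Low     │54.┃         
      ┃┃ol Taylor│Critical│47.┃         
      ┃┃ce Brown │Critical│46.┃         
      ┃┃k Wilson │Low     │45.┃         
      ┃┃e Jones  │Low     │42.┃         
      ┃┃k Taylor │Medium  │11.┃         
      ┃┗━━━━━━━━━━━━━━━━━━━━━━┛         
      ┃28 29 30* 31           ┃         
      ┗━━━━━━━━━━━━━━━━━━━━━━━┛         


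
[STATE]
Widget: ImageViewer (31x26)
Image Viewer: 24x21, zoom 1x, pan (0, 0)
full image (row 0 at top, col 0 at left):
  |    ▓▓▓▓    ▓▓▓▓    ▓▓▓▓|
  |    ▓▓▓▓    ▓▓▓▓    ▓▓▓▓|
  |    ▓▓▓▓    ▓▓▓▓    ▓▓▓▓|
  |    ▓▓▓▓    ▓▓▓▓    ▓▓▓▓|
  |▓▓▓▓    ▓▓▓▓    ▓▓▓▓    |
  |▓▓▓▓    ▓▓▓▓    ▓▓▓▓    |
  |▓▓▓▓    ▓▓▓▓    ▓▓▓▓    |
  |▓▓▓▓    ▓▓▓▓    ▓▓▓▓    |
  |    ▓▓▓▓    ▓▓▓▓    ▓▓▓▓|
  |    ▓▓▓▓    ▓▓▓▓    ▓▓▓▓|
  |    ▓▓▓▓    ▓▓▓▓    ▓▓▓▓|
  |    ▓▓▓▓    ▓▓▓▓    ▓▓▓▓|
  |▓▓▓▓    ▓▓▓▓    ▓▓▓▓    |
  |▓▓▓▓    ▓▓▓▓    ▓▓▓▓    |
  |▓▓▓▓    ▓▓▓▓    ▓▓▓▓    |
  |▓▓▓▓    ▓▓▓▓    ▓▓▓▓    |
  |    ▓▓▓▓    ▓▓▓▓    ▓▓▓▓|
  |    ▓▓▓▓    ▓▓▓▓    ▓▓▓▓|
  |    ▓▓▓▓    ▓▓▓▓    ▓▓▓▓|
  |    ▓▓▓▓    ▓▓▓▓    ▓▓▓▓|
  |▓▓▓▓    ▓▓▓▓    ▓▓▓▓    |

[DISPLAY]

    ▓▓▓▓    ▓▓▓▓    ▓▓▓▓       
    ▓▓▓▓    ▓▓▓▓    ▓▓▓▓       
    ▓▓▓▓    ▓▓▓▓    ▓▓▓▓       
    ▓▓▓▓    ▓▓▓▓    ▓▓▓▓       
▓▓▓▓    ▓▓▓▓    ▓▓▓▓           
▓▓▓▓    ▓▓▓▓    ▓▓▓▓           
▓▓▓▓    ▓▓▓▓    ▓▓▓▓           
▓▓▓▓    ▓▓▓▓    ▓▓▓▓           
    ▓▓▓▓    ▓▓▓▓    ▓▓▓▓       
    ▓▓▓▓    ▓▓▓▓    ▓▓▓▓       
    ▓▓▓▓    ▓▓▓▓    ▓▓▓▓       
    ▓▓▓▓    ▓▓▓▓    ▓▓▓▓       
▓▓▓▓    ▓▓▓▓    ▓▓▓▓           
▓▓▓▓    ▓▓▓▓    ▓▓▓▓           
▓▓▓▓    ▓▓▓▓    ▓▓▓▓           
▓▓▓▓    ▓▓▓▓    ▓▓▓▓           
    ▓▓▓▓    ▓▓▓▓    ▓▓▓▓       
    ▓▓▓▓    ▓▓▓▓    ▓▓▓▓       
    ▓▓▓▓    ▓▓▓▓    ▓▓▓▓       
    ▓▓▓▓    ▓▓▓▓    ▓▓▓▓       
▓▓▓▓    ▓▓▓▓    ▓▓▓▓           
                               
                               
                               
                               
                               


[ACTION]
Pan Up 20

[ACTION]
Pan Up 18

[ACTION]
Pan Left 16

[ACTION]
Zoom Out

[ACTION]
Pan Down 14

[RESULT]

▓▓▓▓    ▓▓▓▓    ▓▓▓▓           
▓▓▓▓    ▓▓▓▓    ▓▓▓▓           
    ▓▓▓▓    ▓▓▓▓    ▓▓▓▓       
    ▓▓▓▓    ▓▓▓▓    ▓▓▓▓       
    ▓▓▓▓    ▓▓▓▓    ▓▓▓▓       
    ▓▓▓▓    ▓▓▓▓    ▓▓▓▓       
▓▓▓▓    ▓▓▓▓    ▓▓▓▓           
                               
                               
                               
                               
                               
                               
                               
                               
                               
                               
                               
                               
                               
                               
                               
                               
                               
                               
                               


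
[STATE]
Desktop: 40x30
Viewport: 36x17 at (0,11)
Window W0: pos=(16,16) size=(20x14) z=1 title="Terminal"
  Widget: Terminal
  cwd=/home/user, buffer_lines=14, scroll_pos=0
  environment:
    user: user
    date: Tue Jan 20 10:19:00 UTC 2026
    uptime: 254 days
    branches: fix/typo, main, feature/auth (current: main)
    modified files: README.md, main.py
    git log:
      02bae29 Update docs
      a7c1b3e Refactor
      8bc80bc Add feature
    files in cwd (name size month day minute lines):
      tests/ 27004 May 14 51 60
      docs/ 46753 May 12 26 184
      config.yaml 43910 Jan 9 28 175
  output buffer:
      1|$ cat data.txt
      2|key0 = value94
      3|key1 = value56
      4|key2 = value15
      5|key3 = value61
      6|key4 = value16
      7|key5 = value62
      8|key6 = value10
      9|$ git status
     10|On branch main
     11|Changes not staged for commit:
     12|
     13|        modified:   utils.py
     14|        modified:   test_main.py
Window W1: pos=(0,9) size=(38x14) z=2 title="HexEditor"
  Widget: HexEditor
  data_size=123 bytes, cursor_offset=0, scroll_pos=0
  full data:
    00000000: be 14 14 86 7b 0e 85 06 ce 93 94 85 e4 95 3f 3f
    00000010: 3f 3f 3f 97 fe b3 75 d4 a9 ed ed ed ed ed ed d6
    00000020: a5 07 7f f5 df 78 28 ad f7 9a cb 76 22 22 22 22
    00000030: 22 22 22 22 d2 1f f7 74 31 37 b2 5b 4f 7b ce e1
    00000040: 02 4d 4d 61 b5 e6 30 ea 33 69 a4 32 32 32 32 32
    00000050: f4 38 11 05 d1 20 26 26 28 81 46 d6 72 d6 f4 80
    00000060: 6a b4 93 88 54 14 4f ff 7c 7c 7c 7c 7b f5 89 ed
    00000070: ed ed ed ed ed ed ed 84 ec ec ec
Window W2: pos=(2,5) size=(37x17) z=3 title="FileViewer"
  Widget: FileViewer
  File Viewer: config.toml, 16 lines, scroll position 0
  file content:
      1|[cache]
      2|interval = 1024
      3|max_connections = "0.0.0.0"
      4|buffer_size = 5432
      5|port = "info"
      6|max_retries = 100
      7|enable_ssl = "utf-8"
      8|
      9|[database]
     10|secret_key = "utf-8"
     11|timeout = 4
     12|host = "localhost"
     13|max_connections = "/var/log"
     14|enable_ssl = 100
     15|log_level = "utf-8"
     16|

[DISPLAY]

┠─┃buffer_size = 5432               
┃0┃port = "info"                    
┃0┃max_retries = 100                
┃0┃enable_ssl = "utf-8"             
┃0┃                                 
┃0┃[database]                       
┃0┃secret_key = "utf-8"             
┃0┃timeout = 4                      
┃0┃host = "localhost"               
┃ ┃max_connections = "/var/log"     
┃ ┗━━━━━━━━━━━━━━━━━━━━━━━━━━━━━━━━━
┗━━━━━━━━━━━━━━━━━━━━━━━━━━━━━━━━━━━
                ┃key3 = value61    ┃
                ┃key4 = value16    ┃
                ┃key5 = value62    ┃
                ┃key6 = value10    ┃
                ┃$ git status      ┃


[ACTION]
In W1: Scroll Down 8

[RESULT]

┠─┃buffer_size = 5432               
┃0┃port = "info"                    
┃ ┃max_retries = 100                
┃ ┃enable_ssl = "utf-8"             
┃ ┃                                 
┃ ┃[database]                       
┃ ┃secret_key = "utf-8"             
┃ ┃timeout = 4                      
┃ ┃host = "localhost"               
┃ ┃max_connections = "/var/log"     
┃ ┗━━━━━━━━━━━━━━━━━━━━━━━━━━━━━━━━━
┗━━━━━━━━━━━━━━━━━━━━━━━━━━━━━━━━━━━
                ┃key3 = value61    ┃
                ┃key4 = value16    ┃
                ┃key5 = value62    ┃
                ┃key6 = value10    ┃
                ┃$ git status      ┃


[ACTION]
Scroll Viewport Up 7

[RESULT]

                                    
  ┏━━━━━━━━━━━━━━━━━━━━━━━━━━━━━━━━━
  ┃ FileViewer                      
  ┠─────────────────────────────────
  ┃[cache]                          
┏━┃interval = 1024                  
┃ ┃max_connections = "0.0.0.0"      
┠─┃buffer_size = 5432               
┃0┃port = "info"                    
┃ ┃max_retries = 100                
┃ ┃enable_ssl = "utf-8"             
┃ ┃                                 
┃ ┃[database]                       
┃ ┃secret_key = "utf-8"             
┃ ┃timeout = 4                      
┃ ┃host = "localhost"               
┃ ┃max_connections = "/var/log"     


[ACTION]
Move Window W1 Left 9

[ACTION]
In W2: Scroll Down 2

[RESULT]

                                    
  ┏━━━━━━━━━━━━━━━━━━━━━━━━━━━━━━━━━
  ┃ FileViewer                      
  ┠─────────────────────────────────
  ┃max_connections = "0.0.0.0"      
┏━┃buffer_size = 5432               
┃ ┃port = "info"                    
┠─┃max_retries = 100                
┃0┃enable_ssl = "utf-8"             
┃ ┃                                 
┃ ┃[database]                       
┃ ┃secret_key = "utf-8"             
┃ ┃timeout = 4                      
┃ ┃host = "localhost"               
┃ ┃max_connections = "/var/log"     
┃ ┃enable_ssl = 100                 
┃ ┃log_level = "utf-8"              


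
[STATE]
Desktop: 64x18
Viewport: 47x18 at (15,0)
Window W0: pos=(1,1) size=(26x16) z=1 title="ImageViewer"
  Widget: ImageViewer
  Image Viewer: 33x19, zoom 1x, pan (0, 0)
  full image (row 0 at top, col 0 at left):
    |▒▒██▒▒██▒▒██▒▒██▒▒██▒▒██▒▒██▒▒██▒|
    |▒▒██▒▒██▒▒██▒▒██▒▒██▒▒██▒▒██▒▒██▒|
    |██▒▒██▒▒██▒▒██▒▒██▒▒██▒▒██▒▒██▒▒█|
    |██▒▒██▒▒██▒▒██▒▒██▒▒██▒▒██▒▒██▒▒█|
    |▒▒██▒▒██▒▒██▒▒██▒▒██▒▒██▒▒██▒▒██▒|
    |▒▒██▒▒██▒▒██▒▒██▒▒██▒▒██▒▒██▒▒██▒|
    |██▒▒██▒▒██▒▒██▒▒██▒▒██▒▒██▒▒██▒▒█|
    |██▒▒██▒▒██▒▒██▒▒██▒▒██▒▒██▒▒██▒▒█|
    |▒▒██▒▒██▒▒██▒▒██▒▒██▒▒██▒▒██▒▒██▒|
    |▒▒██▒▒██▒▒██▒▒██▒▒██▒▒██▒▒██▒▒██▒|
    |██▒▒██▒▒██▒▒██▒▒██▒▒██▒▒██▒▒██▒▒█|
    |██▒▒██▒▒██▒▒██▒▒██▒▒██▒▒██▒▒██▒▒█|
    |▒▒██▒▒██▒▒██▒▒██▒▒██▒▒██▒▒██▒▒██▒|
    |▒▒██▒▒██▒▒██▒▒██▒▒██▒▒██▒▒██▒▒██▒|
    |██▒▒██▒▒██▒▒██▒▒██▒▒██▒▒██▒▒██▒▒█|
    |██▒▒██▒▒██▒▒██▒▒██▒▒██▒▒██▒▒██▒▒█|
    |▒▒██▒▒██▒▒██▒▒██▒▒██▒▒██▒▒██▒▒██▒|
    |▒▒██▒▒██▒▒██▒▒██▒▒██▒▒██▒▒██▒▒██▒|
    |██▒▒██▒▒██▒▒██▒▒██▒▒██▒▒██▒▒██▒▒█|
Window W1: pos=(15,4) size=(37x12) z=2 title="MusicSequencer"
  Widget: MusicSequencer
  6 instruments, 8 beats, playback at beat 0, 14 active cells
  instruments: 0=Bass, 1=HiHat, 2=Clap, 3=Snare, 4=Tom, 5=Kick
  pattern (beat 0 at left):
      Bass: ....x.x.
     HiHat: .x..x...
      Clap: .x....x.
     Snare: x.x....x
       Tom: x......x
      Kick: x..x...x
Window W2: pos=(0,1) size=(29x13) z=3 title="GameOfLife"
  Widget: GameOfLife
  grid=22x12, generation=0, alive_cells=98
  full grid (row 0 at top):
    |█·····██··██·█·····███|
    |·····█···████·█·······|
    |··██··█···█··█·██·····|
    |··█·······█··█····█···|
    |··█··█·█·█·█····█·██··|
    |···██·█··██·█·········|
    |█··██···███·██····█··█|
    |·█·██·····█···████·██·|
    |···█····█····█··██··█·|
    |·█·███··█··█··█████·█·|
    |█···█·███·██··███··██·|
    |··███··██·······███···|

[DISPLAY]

                                               
━━━━━━━━━━━━━┓                                 
             ┃                                 
─────────────┨                                 
             ┃━━━━━━━━━━━━━━━━━━━━━━┓          
·██·····     ┃er                    ┃          
····█···     ┃──────────────────────┨          
··█·██··     ┃7                     ┃          
········     ┃·                     ┃          
····█··█     ┃·                     ┃          
████·██·     ┃·                     ┃          
··██··█·     ┃█                     ┃          
█████·█·     ┃█                     ┃          
━━━━━━━━━━━━━┛█                     ┃          
┃                                   ┃          
┗━━━━━━━━━━━━━━━━━━━━━━━━━━━━━━━━━━━┛          
━━━━━━━━━━━┛                                   
                                               


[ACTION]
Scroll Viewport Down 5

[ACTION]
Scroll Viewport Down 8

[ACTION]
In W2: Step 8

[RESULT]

                                               
━━━━━━━━━━━━━┓                                 
             ┃                                 
─────────────┨                                 
             ┃━━━━━━━━━━━━━━━━━━━━━━┓          
········     ┃er                    ┃          
········     ┃──────────────────────┨          
········     ┃7                     ┃          
········     ┃·                     ┃          
········     ┃·                     ┃          
········     ┃·                     ┃          
········     ┃█                     ┃          
█·······     ┃█                     ┃          
━━━━━━━━━━━━━┛█                     ┃          
┃                                   ┃          
┗━━━━━━━━━━━━━━━━━━━━━━━━━━━━━━━━━━━┛          
━━━━━━━━━━━┛                                   
                                               


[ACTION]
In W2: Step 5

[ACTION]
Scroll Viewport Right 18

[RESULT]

                                               
━━━━━━━━━━━┓                                   
           ┃                                   
───────────┨                                   
           ┃━━━━━━━━━━━━━━━━━━━━━━┓            
······     ┃er                    ┃            
······     ┃──────────────────────┨            
······     ┃7                     ┃            
······     ┃·                     ┃            
······     ┃·                     ┃            
······     ┃·                     ┃            
······     ┃█                     ┃            
······     ┃█                     ┃            
━━━━━━━━━━━┛█                     ┃            
                                  ┃            
━━━━━━━━━━━━━━━━━━━━━━━━━━━━━━━━━━┛            
━━━━━━━━━┛                                     
                                               


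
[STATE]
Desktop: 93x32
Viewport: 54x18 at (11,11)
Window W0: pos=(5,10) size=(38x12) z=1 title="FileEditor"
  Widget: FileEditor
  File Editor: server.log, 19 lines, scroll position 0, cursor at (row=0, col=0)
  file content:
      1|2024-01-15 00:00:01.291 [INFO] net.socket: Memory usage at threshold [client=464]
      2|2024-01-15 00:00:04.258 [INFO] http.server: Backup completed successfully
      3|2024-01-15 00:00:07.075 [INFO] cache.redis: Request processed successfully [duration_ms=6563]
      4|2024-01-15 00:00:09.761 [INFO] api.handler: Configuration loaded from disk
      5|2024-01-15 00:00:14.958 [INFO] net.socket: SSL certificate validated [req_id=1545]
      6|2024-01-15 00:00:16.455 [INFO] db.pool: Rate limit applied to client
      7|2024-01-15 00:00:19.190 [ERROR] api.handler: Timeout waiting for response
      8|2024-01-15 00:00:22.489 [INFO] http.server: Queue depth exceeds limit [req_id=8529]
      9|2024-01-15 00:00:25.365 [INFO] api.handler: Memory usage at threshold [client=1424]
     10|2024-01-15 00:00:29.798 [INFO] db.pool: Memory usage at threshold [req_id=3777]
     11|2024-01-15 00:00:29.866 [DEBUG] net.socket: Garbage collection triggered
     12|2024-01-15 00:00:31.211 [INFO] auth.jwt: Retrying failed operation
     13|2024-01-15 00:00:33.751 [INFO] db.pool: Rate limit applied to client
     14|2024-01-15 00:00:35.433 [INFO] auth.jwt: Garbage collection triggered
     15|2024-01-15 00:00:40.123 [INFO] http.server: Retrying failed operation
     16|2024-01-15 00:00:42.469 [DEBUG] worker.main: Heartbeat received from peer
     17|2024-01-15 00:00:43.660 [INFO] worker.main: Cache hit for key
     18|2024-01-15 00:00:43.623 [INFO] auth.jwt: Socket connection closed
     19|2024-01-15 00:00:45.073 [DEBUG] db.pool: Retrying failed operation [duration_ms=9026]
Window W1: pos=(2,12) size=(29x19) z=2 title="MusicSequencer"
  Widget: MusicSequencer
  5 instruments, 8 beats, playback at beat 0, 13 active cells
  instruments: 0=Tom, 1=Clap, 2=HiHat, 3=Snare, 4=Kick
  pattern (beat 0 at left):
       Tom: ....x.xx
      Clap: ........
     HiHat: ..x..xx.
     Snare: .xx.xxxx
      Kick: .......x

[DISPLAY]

Editor                         ┃                      
━━━━━━━━━━━━━━━━━━━┓───────────┨                      
quencer            ┃INFO] net.▲┃                      
───────────────────┨INFO] http█┃                      
234567             ┃INFO] cach░┃                      
··█·██             ┃INFO] api.░┃                      
······             ┃INFO] net.░┃                      
█··██·             ┃INFO] db.p░┃                      
█·████             ┃ERROR] api░┃                      
·····█             ┃INFO] http▼┃                      
                   ┃━━━━━━━━━━━┛                      
                   ┃                                  
                   ┃                                  
                   ┃                                  
                   ┃                                  
                   ┃                                  
                   ┃                                  
                   ┃                                  


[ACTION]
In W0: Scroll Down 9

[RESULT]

Editor                         ┃                      
━━━━━━━━━━━━━━━━━━━┓───────────┨                      
quencer            ┃INFO] db.p▲┃                      
───────────────────┨DEBUG] net░┃                      
234567             ┃INFO] auth░┃                      
··█·██             ┃INFO] db.p░┃                      
······             ┃INFO] auth░┃                      
█··██·             ┃INFO] http█┃                      
█·████             ┃DEBUG] wor░┃                      
·····█             ┃INFO] work▼┃                      
                   ┃━━━━━━━━━━━┛                      
                   ┃                                  
                   ┃                                  
                   ┃                                  
                   ┃                                  
                   ┃                                  
                   ┃                                  
                   ┃                                  


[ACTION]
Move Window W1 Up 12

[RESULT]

                   ┃           ┃                      
                   ┃───────────┨                      
                   ┃INFO] db.p▲┃                      
                   ┃DEBUG] net░┃                      
                   ┃INFO] auth░┃                      
                   ┃INFO] db.p░┃                      
                   ┃INFO] auth░┃                      
━━━━━━━━━━━━━━━━━━━┛INFO] http█┃                      
01-15 00:00:42.469 [DEBUG] wor░┃                      
01-15 00:00:43.660 [INFO] work▼┃                      
━━━━━━━━━━━━━━━━━━━━━━━━━━━━━━━┛                      
                                                      
                                                      
                                                      
                                                      
                                                      
                                                      
                                                      


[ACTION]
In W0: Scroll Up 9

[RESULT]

                   ┃           ┃                      
                   ┃───────────┨                      
                   ┃INFO] net.▲┃                      
                   ┃INFO] http█┃                      
                   ┃INFO] cach░┃                      
                   ┃INFO] api.░┃                      
                   ┃INFO] net.░┃                      
━━━━━━━━━━━━━━━━━━━┛INFO] db.p░┃                      
01-15 00:00:19.190 [ERROR] api░┃                      
01-15 00:00:22.489 [INFO] http▼┃                      
━━━━━━━━━━━━━━━━━━━━━━━━━━━━━━━┛                      
                                                      
                                                      
                                                      
                                                      
                                                      
                                                      
                                                      


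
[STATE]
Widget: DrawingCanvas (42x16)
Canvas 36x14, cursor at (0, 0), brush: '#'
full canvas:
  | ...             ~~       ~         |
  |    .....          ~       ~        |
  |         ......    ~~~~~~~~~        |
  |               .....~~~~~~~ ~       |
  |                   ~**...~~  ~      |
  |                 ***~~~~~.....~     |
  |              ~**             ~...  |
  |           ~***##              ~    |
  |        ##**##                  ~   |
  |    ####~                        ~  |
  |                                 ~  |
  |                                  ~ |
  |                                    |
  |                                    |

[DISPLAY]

+...             ~~       ~               
    .....          ~       ~              
         ......    ~~~~~~~~~              
               .....~~~~~~~ ~             
                   ~**...~~  ~            
                 ***~~~~~.....~           
              ~**             ~...        
           ~***##              ~          
        ##**##                  ~         
    ####~                        ~        
                                 ~        
                                  ~       
                                          
                                          
                                          
                                          


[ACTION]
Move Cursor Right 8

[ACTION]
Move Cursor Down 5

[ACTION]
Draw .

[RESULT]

 ...             ~~       ~               
    .....          ~       ~              
         ......    ~~~~~~~~~              
               .....~~~~~~~ ~             
                   ~**...~~  ~            
        .        ***~~~~~.....~           
              ~**             ~...        
           ~***##              ~          
        ##**##                  ~         
    ####~                        ~        
                                 ~        
                                  ~       
                                          
                                          
                                          
                                          


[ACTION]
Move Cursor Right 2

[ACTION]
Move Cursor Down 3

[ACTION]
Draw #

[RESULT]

 ...             ~~       ~               
    .....          ~       ~              
         ......    ~~~~~~~~~              
               .....~~~~~~~ ~             
                   ~**...~~  ~            
        .        ***~~~~~.....~           
              ~**             ~...        
           ~***##              ~          
        ###*##                  ~         
    ####~                        ~        
                                 ~        
                                  ~       
                                          
                                          
                                          
                                          


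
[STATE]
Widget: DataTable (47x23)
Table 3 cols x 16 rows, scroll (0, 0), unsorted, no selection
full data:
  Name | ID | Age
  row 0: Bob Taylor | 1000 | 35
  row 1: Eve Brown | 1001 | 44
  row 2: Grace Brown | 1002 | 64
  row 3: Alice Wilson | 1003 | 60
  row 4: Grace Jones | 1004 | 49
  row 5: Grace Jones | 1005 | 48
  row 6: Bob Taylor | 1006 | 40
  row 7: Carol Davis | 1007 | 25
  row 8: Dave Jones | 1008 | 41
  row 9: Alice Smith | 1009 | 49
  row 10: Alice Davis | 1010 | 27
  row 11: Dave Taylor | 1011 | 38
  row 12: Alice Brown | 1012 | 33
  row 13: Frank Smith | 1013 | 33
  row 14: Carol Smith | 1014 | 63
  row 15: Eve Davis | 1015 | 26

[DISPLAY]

Name        │ID  │Age                          
────────────┼────┼───                          
Bob Taylor  │1000│35                           
Eve Brown   │1001│44                           
Grace Brown │1002│64                           
Alice Wilson│1003│60                           
Grace Jones │1004│49                           
Grace Jones │1005│48                           
Bob Taylor  │1006│40                           
Carol Davis │1007│25                           
Dave Jones  │1008│41                           
Alice Smith │1009│49                           
Alice Davis │1010│27                           
Dave Taylor │1011│38                           
Alice Brown │1012│33                           
Frank Smith │1013│33                           
Carol Smith │1014│63                           
Eve Davis   │1015│26                           
                                               
                                               
                                               
                                               
                                               


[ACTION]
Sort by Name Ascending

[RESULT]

Name       ▲│ID  │Age                          
────────────┼────┼───                          
Alice Brown │1012│33                           
Alice Davis │1010│27                           
Alice Smith │1009│49                           
Alice Wilson│1003│60                           
Bob Taylor  │1000│35                           
Bob Taylor  │1006│40                           
Carol Davis │1007│25                           
Carol Smith │1014│63                           
Dave Jones  │1008│41                           
Dave Taylor │1011│38                           
Eve Brown   │1001│44                           
Eve Davis   │1015│26                           
Frank Smith │1013│33                           
Grace Brown │1002│64                           
Grace Jones │1004│49                           
Grace Jones │1005│48                           
                                               
                                               
                                               
                                               
                                               


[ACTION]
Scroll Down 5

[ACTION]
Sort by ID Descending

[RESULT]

Name        │ID ▼│Age                          
────────────┼────┼───                          
Eve Davis   │1015│26                           
Carol Smith │1014│63                           
Frank Smith │1013│33                           
Alice Brown │1012│33                           
Dave Taylor │1011│38                           
Alice Davis │1010│27                           
Alice Smith │1009│49                           
Dave Jones  │1008│41                           
Carol Davis │1007│25                           
Bob Taylor  │1006│40                           
Grace Jones │1005│48                           
Grace Jones │1004│49                           
Alice Wilson│1003│60                           
Grace Brown │1002│64                           
Eve Brown   │1001│44                           
Bob Taylor  │1000│35                           
                                               
                                               
                                               
                                               
                                               


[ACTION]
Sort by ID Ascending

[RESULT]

Name        │ID ▲│Age                          
────────────┼────┼───                          
Bob Taylor  │1000│35                           
Eve Brown   │1001│44                           
Grace Brown │1002│64                           
Alice Wilson│1003│60                           
Grace Jones │1004│49                           
Grace Jones │1005│48                           
Bob Taylor  │1006│40                           
Carol Davis │1007│25                           
Dave Jones  │1008│41                           
Alice Smith │1009│49                           
Alice Davis │1010│27                           
Dave Taylor │1011│38                           
Alice Brown │1012│33                           
Frank Smith │1013│33                           
Carol Smith │1014│63                           
Eve Davis   │1015│26                           
                                               
                                               
                                               
                                               
                                               


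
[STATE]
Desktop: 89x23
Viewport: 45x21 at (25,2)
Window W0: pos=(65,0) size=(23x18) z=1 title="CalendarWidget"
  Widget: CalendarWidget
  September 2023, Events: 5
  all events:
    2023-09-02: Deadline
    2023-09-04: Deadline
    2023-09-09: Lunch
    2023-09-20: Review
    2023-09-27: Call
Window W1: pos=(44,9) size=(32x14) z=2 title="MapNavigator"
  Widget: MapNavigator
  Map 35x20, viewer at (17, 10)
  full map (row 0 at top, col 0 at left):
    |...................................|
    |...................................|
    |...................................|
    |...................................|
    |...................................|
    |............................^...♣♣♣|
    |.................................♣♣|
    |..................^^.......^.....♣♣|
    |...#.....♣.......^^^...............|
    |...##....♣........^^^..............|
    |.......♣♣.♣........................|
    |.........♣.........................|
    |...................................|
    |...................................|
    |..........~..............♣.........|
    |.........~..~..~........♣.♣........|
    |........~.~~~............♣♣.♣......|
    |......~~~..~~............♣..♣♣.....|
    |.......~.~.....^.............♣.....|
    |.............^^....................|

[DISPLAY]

                                        ┠────
                                        ┃    
                                        ┃Mo T
                                        ┃    
                                        ┃ 4* 
                                        ┃11 1
                                        ┃18 1
                   ┏━━━━━━━━━━━━━━━━━━━━━━━━━
                   ┃ MapNavigator            
                   ┠─────────────────────────
                   ┃.........................
                   ┃.........................
                   ┃................^^.......
                   ┃.#.....♣.......^^^.......
                   ┃.##....♣........^^^......
                   ┃.....♣♣.♣......@.........
                   ┃.......♣.................
                   ┃.........................
                   ┃.........................
                   ┃........~..............♣.
                   ┗━━━━━━━━━━━━━━━━━━━━━━━━━


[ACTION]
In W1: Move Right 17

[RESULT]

                                        ┠────
                                        ┃    
                                        ┃Mo T
                                        ┃    
                                        ┃ 4* 
                                        ┃11 1
                                        ┃18 1
                   ┏━━━━━━━━━━━━━━━━━━━━━━━━━
                   ┃ MapNavigator            
                   ┠─────────────────────────
                   ┃.........^...♣♣♣         
                   ┃..............♣♣         
                   ┃^.......^.....♣♣         
                   ┃^...............         
                   ┃^^..............         
                   ┃...............@         
                   ┃................         
                   ┃................         
                   ┃................         
                   ┃......♣.........         
                   ┗━━━━━━━━━━━━━━━━━━━━━━━━━


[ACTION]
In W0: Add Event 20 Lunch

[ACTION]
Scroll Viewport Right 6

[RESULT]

                                  ┠──────────
                                  ┃    Septem
                                  ┃Mo Tu We T
                                  ┃          
                                  ┃ 4*  5  6 
                                  ┃11 12 13 1
                                  ┃18 19 20* 
             ┏━━━━━━━━━━━━━━━━━━━━━━━━━━━━━━┓
             ┃ MapNavigator                 ┃
             ┠──────────────────────────────┨
             ┃.........^...♣♣♣              ┃
             ┃..............♣♣              ┃
             ┃^.......^.....♣♣              ┃
             ┃^...............              ┃
             ┃^^..............              ┃
             ┃...............@              ┃
             ┃................              ┃
             ┃................              ┃
             ┃................              ┃
             ┃......♣.........              ┃
             ┗━━━━━━━━━━━━━━━━━━━━━━━━━━━━━━┛


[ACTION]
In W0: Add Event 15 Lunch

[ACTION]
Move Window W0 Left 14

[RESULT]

                    ┠─────────────────────┨  
                    ┃    September 2023   ┃  
                    ┃Mo Tu We Th Fr Sa Su ┃  
                    ┃             1  2*  3┃  
                    ┃ 4*  5  6  7  8  9* 1┃  
                    ┃11 12 13 14 15* 16 17┃  
                    ┃18 19 20* 21 22 23 24┃  
             ┏━━━━━━━━━━━━━━━━━━━━━━━━━━━━━━┓
             ┃ MapNavigator                 ┃
             ┠──────────────────────────────┨
             ┃.........^...♣♣♣              ┃
             ┃..............♣♣              ┃
             ┃^.......^.....♣♣              ┃
             ┃^...............              ┃
             ┃^^..............              ┃
             ┃...............@              ┃
             ┃................              ┃
             ┃................              ┃
             ┃................              ┃
             ┃......♣.........              ┃
             ┗━━━━━━━━━━━━━━━━━━━━━━━━━━━━━━┛
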